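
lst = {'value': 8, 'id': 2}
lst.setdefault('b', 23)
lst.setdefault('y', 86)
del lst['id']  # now {'value': 8, 'b': 23, 'y': 86}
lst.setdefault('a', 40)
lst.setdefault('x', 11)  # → 11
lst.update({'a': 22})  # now {'value': 8, 'b': 23, 'y': 86, 'a': 22, 'x': 11}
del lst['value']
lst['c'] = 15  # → {'b': 23, 'y': 86, 'a': 22, 'x': 11, 'c': 15}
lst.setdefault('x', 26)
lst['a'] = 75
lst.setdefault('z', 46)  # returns 46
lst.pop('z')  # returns 46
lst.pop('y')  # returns 86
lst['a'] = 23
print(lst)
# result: {'b': 23, 'a': 23, 'x': 11, 'c': 15}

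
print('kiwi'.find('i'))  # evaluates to 1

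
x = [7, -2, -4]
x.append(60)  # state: [7, -2, -4, 60]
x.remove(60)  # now [7, -2, -4]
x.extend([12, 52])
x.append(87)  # [7, -2, -4, 12, 52, 87]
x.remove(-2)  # [7, -4, 12, 52, 87]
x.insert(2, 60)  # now [7, -4, 60, 12, 52, 87]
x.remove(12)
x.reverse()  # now [87, 52, 60, -4, 7]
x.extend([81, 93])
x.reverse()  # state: [93, 81, 7, -4, 60, 52, 87]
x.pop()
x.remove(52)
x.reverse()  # [60, -4, 7, 81, 93]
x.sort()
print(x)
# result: [-4, 7, 60, 81, 93]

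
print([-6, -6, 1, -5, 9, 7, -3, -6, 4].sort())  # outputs None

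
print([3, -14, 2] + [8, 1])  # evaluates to [3, -14, 2, 8, 1]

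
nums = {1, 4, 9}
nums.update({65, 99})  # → {1, 4, 9, 65, 99}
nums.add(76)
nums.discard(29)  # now {1, 4, 9, 65, 76, 99}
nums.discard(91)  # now {1, 4, 9, 65, 76, 99}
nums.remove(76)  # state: {1, 4, 9, 65, 99}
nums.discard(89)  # {1, 4, 9, 65, 99}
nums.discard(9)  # {1, 4, 65, 99}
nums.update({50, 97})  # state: {1, 4, 50, 65, 97, 99}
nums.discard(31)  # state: {1, 4, 50, 65, 97, 99}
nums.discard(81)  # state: {1, 4, 50, 65, 97, 99}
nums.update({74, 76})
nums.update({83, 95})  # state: {1, 4, 50, 65, 74, 76, 83, 95, 97, 99}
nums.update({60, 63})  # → {1, 4, 50, 60, 63, 65, 74, 76, 83, 95, 97, 99}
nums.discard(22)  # {1, 4, 50, 60, 63, 65, 74, 76, 83, 95, 97, 99}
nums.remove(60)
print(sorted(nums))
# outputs [1, 4, 50, 63, 65, 74, 76, 83, 95, 97, 99]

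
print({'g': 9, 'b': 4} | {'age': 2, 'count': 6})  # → {'g': 9, 'b': 4, 'age': 2, 'count': 6}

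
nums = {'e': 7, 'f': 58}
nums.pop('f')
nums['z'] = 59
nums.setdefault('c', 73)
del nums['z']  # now {'e': 7, 'c': 73}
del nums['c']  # {'e': 7}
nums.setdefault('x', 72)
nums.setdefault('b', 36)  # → 36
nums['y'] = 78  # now {'e': 7, 'x': 72, 'b': 36, 'y': 78}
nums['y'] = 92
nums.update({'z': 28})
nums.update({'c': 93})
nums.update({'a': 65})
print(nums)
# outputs {'e': 7, 'x': 72, 'b': 36, 'y': 92, 'z': 28, 'c': 93, 'a': 65}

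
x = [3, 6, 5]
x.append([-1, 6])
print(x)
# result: [3, 6, 5, [-1, 6]]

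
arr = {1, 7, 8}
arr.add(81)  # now {1, 7, 8, 81}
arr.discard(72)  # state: {1, 7, 8, 81}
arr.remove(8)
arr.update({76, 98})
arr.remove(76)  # {1, 7, 81, 98}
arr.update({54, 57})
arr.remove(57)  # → {1, 7, 54, 81, 98}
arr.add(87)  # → {1, 7, 54, 81, 87, 98}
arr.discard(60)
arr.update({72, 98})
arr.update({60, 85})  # {1, 7, 54, 60, 72, 81, 85, 87, 98}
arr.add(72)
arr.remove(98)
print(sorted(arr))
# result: [1, 7, 54, 60, 72, 81, 85, 87]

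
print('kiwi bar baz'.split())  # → ['kiwi', 'bar', 'baz']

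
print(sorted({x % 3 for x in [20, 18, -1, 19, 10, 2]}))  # [0, 1, 2]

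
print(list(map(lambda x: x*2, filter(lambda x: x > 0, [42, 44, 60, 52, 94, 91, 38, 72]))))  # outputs [84, 88, 120, 104, 188, 182, 76, 144]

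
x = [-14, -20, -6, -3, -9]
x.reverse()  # [-9, -3, -6, -20, -14]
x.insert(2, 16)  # [-9, -3, 16, -6, -20, -14]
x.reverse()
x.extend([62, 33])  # [-14, -20, -6, 16, -3, -9, 62, 33]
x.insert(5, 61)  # [-14, -20, -6, 16, -3, 61, -9, 62, 33]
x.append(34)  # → [-14, -20, -6, 16, -3, 61, -9, 62, 33, 34]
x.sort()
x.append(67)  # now [-20, -14, -9, -6, -3, 16, 33, 34, 61, 62, 67]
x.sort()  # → [-20, -14, -9, -6, -3, 16, 33, 34, 61, 62, 67]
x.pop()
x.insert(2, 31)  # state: [-20, -14, 31, -9, -6, -3, 16, 33, 34, 61, 62]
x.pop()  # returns 62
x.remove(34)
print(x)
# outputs [-20, -14, 31, -9, -6, -3, 16, 33, 61]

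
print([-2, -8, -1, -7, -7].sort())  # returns None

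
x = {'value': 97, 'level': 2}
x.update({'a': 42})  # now {'value': 97, 'level': 2, 'a': 42}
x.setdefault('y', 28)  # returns 28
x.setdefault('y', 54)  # 28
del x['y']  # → {'value': 97, 'level': 2, 'a': 42}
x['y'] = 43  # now {'value': 97, 'level': 2, 'a': 42, 'y': 43}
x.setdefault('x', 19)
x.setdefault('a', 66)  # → 42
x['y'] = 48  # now {'value': 97, 'level': 2, 'a': 42, 'y': 48, 'x': 19}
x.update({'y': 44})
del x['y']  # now {'value': 97, 'level': 2, 'a': 42, 'x': 19}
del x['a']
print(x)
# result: {'value': 97, 'level': 2, 'x': 19}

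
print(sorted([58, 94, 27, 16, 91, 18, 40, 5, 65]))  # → [5, 16, 18, 27, 40, 58, 65, 91, 94]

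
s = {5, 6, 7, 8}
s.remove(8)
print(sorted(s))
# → [5, 6, 7]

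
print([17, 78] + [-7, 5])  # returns [17, 78, -7, 5]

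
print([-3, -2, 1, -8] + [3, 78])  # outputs [-3, -2, 1, -8, 3, 78]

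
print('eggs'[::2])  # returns eg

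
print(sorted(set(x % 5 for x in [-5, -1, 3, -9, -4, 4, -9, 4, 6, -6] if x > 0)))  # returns [1, 3, 4]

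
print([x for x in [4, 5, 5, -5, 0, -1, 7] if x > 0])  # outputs [4, 5, 5, 7]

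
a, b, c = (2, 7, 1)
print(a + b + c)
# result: 10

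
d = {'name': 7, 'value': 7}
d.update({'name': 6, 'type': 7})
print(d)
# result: {'name': 6, 'value': 7, 'type': 7}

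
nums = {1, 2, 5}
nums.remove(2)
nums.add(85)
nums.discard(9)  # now {1, 5, 85}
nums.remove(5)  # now {1, 85}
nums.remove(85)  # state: {1}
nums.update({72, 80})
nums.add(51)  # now {1, 51, 72, 80}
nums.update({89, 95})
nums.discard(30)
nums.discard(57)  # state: {1, 51, 72, 80, 89, 95}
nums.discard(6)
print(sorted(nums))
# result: [1, 51, 72, 80, 89, 95]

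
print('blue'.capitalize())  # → Blue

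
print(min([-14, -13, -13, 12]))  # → -14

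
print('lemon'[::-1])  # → nomel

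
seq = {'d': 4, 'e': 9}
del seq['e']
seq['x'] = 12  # {'d': 4, 'x': 12}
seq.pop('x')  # 12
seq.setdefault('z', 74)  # 74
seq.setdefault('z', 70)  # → 74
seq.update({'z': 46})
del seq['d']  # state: {'z': 46}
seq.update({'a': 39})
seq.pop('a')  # 39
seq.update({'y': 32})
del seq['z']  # {'y': 32}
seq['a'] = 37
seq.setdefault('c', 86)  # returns 86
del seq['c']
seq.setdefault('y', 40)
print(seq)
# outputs {'y': 32, 'a': 37}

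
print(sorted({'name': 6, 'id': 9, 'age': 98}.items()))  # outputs [('age', 98), ('id', 9), ('name', 6)]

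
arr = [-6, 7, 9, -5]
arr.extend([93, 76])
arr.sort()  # [-6, -5, 7, 9, 76, 93]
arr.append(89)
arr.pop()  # 89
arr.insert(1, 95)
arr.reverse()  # [93, 76, 9, 7, -5, 95, -6]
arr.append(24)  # [93, 76, 9, 7, -5, 95, -6, 24]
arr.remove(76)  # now [93, 9, 7, -5, 95, -6, 24]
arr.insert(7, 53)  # [93, 9, 7, -5, 95, -6, 24, 53]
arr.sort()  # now [-6, -5, 7, 9, 24, 53, 93, 95]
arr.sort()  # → [-6, -5, 7, 9, 24, 53, 93, 95]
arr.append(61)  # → [-6, -5, 7, 9, 24, 53, 93, 95, 61]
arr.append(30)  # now [-6, -5, 7, 9, 24, 53, 93, 95, 61, 30]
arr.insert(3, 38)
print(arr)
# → [-6, -5, 7, 38, 9, 24, 53, 93, 95, 61, 30]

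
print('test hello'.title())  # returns Test Hello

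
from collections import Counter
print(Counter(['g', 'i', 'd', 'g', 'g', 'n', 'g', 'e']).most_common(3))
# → [('g', 4), ('i', 1), ('d', 1)]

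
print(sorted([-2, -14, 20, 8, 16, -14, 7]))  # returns [-14, -14, -2, 7, 8, 16, 20]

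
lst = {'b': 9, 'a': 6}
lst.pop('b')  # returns 9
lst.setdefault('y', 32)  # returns 32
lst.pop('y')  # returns 32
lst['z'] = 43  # {'a': 6, 'z': 43}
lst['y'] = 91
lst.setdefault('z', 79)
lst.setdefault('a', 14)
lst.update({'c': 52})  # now {'a': 6, 'z': 43, 'y': 91, 'c': 52}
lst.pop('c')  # 52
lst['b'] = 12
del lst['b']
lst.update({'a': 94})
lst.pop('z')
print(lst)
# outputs {'a': 94, 'y': 91}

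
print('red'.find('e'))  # 1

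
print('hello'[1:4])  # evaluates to ell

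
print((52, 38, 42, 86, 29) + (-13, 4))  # (52, 38, 42, 86, 29, -13, 4)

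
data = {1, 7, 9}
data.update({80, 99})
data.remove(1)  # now {7, 9, 80, 99}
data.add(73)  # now {7, 9, 73, 80, 99}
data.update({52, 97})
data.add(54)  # {7, 9, 52, 54, 73, 80, 97, 99}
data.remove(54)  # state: {7, 9, 52, 73, 80, 97, 99}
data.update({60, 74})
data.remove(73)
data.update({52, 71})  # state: {7, 9, 52, 60, 71, 74, 80, 97, 99}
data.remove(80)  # {7, 9, 52, 60, 71, 74, 97, 99}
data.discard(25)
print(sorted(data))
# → [7, 9, 52, 60, 71, 74, 97, 99]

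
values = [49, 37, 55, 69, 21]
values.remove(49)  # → [37, 55, 69, 21]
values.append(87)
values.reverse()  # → [87, 21, 69, 55, 37]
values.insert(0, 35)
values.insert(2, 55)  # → [35, 87, 55, 21, 69, 55, 37]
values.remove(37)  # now [35, 87, 55, 21, 69, 55]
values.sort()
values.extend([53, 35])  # [21, 35, 55, 55, 69, 87, 53, 35]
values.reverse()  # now [35, 53, 87, 69, 55, 55, 35, 21]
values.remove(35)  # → [53, 87, 69, 55, 55, 35, 21]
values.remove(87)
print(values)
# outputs [53, 69, 55, 55, 35, 21]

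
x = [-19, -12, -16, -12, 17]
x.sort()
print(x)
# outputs [-19, -16, -12, -12, 17]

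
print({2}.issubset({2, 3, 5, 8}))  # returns True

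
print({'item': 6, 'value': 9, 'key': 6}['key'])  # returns 6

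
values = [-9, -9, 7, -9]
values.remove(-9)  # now [-9, 7, -9]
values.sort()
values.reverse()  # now [7, -9, -9]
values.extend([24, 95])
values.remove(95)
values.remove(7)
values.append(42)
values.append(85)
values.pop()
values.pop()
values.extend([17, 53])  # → [-9, -9, 24, 17, 53]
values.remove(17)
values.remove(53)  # [-9, -9, 24]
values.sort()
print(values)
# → [-9, -9, 24]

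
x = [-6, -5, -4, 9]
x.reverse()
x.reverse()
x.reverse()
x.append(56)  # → [9, -4, -5, -6, 56]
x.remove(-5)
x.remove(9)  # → [-4, -6, 56]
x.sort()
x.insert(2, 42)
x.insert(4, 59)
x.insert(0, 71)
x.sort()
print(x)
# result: [-6, -4, 42, 56, 59, 71]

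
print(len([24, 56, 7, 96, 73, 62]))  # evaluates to 6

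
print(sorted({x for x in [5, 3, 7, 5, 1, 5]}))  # [1, 3, 5, 7]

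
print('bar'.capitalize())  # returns Bar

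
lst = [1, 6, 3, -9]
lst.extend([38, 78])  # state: [1, 6, 3, -9, 38, 78]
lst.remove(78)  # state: [1, 6, 3, -9, 38]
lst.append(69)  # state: [1, 6, 3, -9, 38, 69]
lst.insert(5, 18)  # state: [1, 6, 3, -9, 38, 18, 69]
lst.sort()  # [-9, 1, 3, 6, 18, 38, 69]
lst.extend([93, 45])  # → [-9, 1, 3, 6, 18, 38, 69, 93, 45]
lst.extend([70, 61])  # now [-9, 1, 3, 6, 18, 38, 69, 93, 45, 70, 61]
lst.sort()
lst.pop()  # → 93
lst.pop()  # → 70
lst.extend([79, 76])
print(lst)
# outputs [-9, 1, 3, 6, 18, 38, 45, 61, 69, 79, 76]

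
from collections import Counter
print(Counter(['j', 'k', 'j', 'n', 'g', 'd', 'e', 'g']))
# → Counter({'j': 2, 'g': 2, 'k': 1, 'n': 1, 'd': 1, 'e': 1})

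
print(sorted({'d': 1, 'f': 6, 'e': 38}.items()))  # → [('d', 1), ('e', 38), ('f', 6)]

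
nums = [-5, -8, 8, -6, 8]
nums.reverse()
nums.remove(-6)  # [8, 8, -8, -5]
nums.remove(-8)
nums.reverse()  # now [-5, 8, 8]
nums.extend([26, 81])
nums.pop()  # 81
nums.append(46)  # [-5, 8, 8, 26, 46]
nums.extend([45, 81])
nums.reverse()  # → [81, 45, 46, 26, 8, 8, -5]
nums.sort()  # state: [-5, 8, 8, 26, 45, 46, 81]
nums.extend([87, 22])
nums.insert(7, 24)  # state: [-5, 8, 8, 26, 45, 46, 81, 24, 87, 22]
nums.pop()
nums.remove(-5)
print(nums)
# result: [8, 8, 26, 45, 46, 81, 24, 87]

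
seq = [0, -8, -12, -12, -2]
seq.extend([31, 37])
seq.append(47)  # [0, -8, -12, -12, -2, 31, 37, 47]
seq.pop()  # 47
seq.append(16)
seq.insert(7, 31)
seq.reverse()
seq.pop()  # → 0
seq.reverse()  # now [-8, -12, -12, -2, 31, 37, 31, 16]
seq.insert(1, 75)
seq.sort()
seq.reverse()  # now [75, 37, 31, 31, 16, -2, -8, -12, -12]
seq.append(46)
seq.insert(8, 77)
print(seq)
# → [75, 37, 31, 31, 16, -2, -8, -12, 77, -12, 46]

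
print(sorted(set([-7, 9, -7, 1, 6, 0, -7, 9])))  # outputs [-7, 0, 1, 6, 9]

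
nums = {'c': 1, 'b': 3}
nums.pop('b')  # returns 3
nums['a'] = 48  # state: {'c': 1, 'a': 48}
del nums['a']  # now {'c': 1}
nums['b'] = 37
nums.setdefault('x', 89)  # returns 89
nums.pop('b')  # 37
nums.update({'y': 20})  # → {'c': 1, 'x': 89, 'y': 20}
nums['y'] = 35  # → {'c': 1, 'x': 89, 'y': 35}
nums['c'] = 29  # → {'c': 29, 'x': 89, 'y': 35}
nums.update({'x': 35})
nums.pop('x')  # 35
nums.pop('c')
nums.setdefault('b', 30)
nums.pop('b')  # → 30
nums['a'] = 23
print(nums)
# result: {'y': 35, 'a': 23}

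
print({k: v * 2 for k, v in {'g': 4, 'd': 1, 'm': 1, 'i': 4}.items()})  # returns {'g': 8, 'd': 2, 'm': 2, 'i': 8}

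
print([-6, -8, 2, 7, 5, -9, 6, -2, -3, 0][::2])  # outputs [-6, 2, 5, 6, -3]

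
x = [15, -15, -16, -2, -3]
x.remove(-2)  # [15, -15, -16, -3]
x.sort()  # [-16, -15, -3, 15]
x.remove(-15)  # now [-16, -3, 15]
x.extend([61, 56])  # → [-16, -3, 15, 61, 56]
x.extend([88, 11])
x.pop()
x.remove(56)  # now [-16, -3, 15, 61, 88]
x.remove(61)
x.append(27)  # [-16, -3, 15, 88, 27]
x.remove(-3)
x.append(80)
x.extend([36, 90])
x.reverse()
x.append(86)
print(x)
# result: [90, 36, 80, 27, 88, 15, -16, 86]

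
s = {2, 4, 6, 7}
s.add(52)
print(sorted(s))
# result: [2, 4, 6, 7, 52]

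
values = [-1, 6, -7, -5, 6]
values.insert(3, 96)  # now [-1, 6, -7, 96, -5, 6]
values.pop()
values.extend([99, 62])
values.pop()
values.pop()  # 99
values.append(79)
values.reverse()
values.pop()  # -1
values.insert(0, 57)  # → [57, 79, -5, 96, -7, 6]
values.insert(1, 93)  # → [57, 93, 79, -5, 96, -7, 6]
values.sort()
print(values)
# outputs [-7, -5, 6, 57, 79, 93, 96]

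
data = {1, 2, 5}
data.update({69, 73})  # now {1, 2, 5, 69, 73}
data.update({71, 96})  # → {1, 2, 5, 69, 71, 73, 96}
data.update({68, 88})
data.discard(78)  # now {1, 2, 5, 68, 69, 71, 73, 88, 96}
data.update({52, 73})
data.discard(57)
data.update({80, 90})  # {1, 2, 5, 52, 68, 69, 71, 73, 80, 88, 90, 96}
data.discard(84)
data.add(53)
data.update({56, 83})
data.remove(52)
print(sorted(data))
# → [1, 2, 5, 53, 56, 68, 69, 71, 73, 80, 83, 88, 90, 96]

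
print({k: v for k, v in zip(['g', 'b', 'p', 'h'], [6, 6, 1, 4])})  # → {'g': 6, 'b': 6, 'p': 1, 'h': 4}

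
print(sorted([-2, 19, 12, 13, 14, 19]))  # [-2, 12, 13, 14, 19, 19]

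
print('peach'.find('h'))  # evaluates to 4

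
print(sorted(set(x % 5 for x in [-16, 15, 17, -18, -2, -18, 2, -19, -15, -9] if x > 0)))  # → [0, 2]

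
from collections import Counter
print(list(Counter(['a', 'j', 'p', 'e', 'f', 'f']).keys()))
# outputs ['a', 'j', 'p', 'e', 'f']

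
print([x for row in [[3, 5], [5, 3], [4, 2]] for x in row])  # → [3, 5, 5, 3, 4, 2]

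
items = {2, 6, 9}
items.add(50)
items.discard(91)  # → {2, 6, 9, 50}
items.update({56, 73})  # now {2, 6, 9, 50, 56, 73}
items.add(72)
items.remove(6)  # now {2, 9, 50, 56, 72, 73}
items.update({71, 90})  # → {2, 9, 50, 56, 71, 72, 73, 90}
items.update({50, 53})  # {2, 9, 50, 53, 56, 71, 72, 73, 90}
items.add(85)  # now {2, 9, 50, 53, 56, 71, 72, 73, 85, 90}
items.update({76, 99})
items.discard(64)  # {2, 9, 50, 53, 56, 71, 72, 73, 76, 85, 90, 99}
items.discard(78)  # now {2, 9, 50, 53, 56, 71, 72, 73, 76, 85, 90, 99}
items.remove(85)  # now {2, 9, 50, 53, 56, 71, 72, 73, 76, 90, 99}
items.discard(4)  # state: {2, 9, 50, 53, 56, 71, 72, 73, 76, 90, 99}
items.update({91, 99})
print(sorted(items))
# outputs [2, 9, 50, 53, 56, 71, 72, 73, 76, 90, 91, 99]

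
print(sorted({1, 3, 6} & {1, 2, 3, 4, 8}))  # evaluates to [1, 3]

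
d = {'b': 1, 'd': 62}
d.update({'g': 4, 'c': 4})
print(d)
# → {'b': 1, 'd': 62, 'g': 4, 'c': 4}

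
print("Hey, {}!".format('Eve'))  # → Hey, Eve!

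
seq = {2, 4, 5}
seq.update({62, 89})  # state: {2, 4, 5, 62, 89}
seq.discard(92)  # {2, 4, 5, 62, 89}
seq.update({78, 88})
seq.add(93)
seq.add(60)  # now {2, 4, 5, 60, 62, 78, 88, 89, 93}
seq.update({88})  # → {2, 4, 5, 60, 62, 78, 88, 89, 93}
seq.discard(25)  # {2, 4, 5, 60, 62, 78, 88, 89, 93}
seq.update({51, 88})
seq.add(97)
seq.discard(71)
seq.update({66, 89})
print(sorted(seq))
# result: [2, 4, 5, 51, 60, 62, 66, 78, 88, 89, 93, 97]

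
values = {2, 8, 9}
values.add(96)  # {2, 8, 9, 96}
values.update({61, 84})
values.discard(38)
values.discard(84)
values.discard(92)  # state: {2, 8, 9, 61, 96}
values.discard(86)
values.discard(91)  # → {2, 8, 9, 61, 96}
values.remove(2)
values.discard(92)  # {8, 9, 61, 96}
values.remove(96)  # {8, 9, 61}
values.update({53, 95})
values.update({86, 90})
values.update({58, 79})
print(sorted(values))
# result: [8, 9, 53, 58, 61, 79, 86, 90, 95]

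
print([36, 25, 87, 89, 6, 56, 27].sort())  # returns None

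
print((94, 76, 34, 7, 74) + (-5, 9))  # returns (94, 76, 34, 7, 74, -5, 9)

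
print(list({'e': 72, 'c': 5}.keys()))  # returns ['e', 'c']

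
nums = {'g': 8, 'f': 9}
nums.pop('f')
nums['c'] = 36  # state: {'g': 8, 'c': 36}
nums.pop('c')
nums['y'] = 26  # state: {'g': 8, 'y': 26}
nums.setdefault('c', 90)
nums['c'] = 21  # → {'g': 8, 'y': 26, 'c': 21}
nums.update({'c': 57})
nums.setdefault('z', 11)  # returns 11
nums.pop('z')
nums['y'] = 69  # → {'g': 8, 'y': 69, 'c': 57}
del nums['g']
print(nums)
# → {'y': 69, 'c': 57}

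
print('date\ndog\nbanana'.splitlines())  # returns ['date', 'dog', 'banana']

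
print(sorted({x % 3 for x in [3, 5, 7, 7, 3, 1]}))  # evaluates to [0, 1, 2]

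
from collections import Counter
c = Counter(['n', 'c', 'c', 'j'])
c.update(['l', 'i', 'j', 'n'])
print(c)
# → Counter({'n': 2, 'c': 2, 'j': 2, 'l': 1, 'i': 1})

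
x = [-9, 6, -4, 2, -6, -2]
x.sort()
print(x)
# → [-9, -6, -4, -2, 2, 6]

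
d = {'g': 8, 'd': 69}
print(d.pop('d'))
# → 69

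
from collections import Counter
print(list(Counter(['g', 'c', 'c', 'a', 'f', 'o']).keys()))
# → ['g', 'c', 'a', 'f', 'o']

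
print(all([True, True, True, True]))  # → True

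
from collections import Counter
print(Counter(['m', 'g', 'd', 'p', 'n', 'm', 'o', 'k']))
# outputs Counter({'m': 2, 'g': 1, 'd': 1, 'p': 1, 'n': 1, 'o': 1, 'k': 1})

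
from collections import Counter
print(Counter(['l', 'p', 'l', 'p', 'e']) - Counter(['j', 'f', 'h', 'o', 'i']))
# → Counter({'l': 2, 'p': 2, 'e': 1})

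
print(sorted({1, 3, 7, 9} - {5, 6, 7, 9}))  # [1, 3]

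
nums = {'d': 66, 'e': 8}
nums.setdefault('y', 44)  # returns 44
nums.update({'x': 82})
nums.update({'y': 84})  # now {'d': 66, 'e': 8, 'y': 84, 'x': 82}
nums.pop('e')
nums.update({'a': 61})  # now {'d': 66, 'y': 84, 'x': 82, 'a': 61}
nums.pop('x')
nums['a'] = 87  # {'d': 66, 'y': 84, 'a': 87}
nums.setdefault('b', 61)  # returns 61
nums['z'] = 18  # {'d': 66, 'y': 84, 'a': 87, 'b': 61, 'z': 18}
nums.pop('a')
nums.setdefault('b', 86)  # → 61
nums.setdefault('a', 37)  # 37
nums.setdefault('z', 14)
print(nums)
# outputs {'d': 66, 'y': 84, 'b': 61, 'z': 18, 'a': 37}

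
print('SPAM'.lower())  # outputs spam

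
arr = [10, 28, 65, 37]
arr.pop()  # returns 37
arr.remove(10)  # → [28, 65]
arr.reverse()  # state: [65, 28]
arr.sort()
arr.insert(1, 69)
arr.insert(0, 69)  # [69, 28, 69, 65]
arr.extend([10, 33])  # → [69, 28, 69, 65, 10, 33]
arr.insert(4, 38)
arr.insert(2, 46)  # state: [69, 28, 46, 69, 65, 38, 10, 33]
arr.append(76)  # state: [69, 28, 46, 69, 65, 38, 10, 33, 76]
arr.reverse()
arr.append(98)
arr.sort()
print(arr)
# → [10, 28, 33, 38, 46, 65, 69, 69, 76, 98]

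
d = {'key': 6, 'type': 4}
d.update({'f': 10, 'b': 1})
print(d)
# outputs {'key': 6, 'type': 4, 'f': 10, 'b': 1}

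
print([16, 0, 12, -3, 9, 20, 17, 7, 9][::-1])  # [9, 7, 17, 20, 9, -3, 12, 0, 16]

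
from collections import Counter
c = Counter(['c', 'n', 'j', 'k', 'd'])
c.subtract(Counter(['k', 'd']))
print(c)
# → Counter({'c': 1, 'n': 1, 'j': 1, 'k': 0, 'd': 0})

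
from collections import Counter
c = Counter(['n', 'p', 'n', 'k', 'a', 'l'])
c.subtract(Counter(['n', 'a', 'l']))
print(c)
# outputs Counter({'n': 1, 'p': 1, 'k': 1, 'a': 0, 'l': 0})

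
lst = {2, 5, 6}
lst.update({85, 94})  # {2, 5, 6, 85, 94}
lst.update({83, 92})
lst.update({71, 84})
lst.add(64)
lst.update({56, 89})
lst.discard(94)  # {2, 5, 6, 56, 64, 71, 83, 84, 85, 89, 92}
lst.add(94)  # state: {2, 5, 6, 56, 64, 71, 83, 84, 85, 89, 92, 94}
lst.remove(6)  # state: {2, 5, 56, 64, 71, 83, 84, 85, 89, 92, 94}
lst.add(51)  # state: {2, 5, 51, 56, 64, 71, 83, 84, 85, 89, 92, 94}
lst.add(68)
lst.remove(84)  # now {2, 5, 51, 56, 64, 68, 71, 83, 85, 89, 92, 94}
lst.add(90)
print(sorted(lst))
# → [2, 5, 51, 56, 64, 68, 71, 83, 85, 89, 90, 92, 94]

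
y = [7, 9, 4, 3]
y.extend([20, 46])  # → [7, 9, 4, 3, 20, 46]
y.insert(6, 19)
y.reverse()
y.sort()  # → [3, 4, 7, 9, 19, 20, 46]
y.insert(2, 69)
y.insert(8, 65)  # [3, 4, 69, 7, 9, 19, 20, 46, 65]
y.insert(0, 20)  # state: [20, 3, 4, 69, 7, 9, 19, 20, 46, 65]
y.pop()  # 65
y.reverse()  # [46, 20, 19, 9, 7, 69, 4, 3, 20]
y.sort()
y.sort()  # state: [3, 4, 7, 9, 19, 20, 20, 46, 69]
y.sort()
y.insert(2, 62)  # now [3, 4, 62, 7, 9, 19, 20, 20, 46, 69]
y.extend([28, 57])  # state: [3, 4, 62, 7, 9, 19, 20, 20, 46, 69, 28, 57]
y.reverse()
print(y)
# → [57, 28, 69, 46, 20, 20, 19, 9, 7, 62, 4, 3]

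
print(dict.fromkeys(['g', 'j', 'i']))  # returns {'g': None, 'j': None, 'i': None}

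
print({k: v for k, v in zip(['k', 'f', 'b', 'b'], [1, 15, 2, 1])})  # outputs {'k': 1, 'f': 15, 'b': 1}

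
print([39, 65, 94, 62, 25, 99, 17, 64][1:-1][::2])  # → [65, 62, 99]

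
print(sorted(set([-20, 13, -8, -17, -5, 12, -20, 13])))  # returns [-20, -17, -8, -5, 12, 13]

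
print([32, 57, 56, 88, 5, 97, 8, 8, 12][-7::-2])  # [56, 32]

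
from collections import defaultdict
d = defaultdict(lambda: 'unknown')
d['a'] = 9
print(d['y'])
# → unknown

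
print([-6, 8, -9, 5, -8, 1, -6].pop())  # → -6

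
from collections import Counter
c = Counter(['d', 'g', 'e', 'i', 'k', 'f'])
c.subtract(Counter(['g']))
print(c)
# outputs Counter({'d': 1, 'e': 1, 'i': 1, 'k': 1, 'f': 1, 'g': 0})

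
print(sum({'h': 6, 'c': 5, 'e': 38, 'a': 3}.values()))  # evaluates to 52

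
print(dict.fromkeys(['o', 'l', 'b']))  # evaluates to {'o': None, 'l': None, 'b': None}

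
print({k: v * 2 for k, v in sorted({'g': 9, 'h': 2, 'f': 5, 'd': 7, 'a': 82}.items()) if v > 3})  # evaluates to {'a': 164, 'd': 14, 'f': 10, 'g': 18}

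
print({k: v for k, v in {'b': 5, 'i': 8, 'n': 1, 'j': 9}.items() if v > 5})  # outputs {'i': 8, 'j': 9}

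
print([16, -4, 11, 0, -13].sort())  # None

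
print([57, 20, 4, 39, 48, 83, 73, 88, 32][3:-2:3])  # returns [39, 73]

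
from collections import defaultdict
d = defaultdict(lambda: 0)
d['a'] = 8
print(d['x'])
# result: 0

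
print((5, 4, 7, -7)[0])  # 5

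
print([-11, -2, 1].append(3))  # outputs None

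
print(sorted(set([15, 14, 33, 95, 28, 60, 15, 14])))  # [14, 15, 28, 33, 60, 95]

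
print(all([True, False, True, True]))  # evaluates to False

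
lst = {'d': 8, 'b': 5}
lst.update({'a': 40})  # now {'d': 8, 'b': 5, 'a': 40}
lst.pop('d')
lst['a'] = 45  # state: {'b': 5, 'a': 45}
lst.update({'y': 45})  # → {'b': 5, 'a': 45, 'y': 45}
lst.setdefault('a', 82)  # 45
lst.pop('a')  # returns 45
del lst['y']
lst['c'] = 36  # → {'b': 5, 'c': 36}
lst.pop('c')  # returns 36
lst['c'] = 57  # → {'b': 5, 'c': 57}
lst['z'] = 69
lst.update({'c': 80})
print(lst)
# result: {'b': 5, 'c': 80, 'z': 69}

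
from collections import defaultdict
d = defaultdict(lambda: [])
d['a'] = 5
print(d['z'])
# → []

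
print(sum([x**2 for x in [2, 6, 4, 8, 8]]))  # 184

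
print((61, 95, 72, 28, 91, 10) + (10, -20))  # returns (61, 95, 72, 28, 91, 10, 10, -20)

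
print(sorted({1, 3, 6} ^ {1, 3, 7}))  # [6, 7]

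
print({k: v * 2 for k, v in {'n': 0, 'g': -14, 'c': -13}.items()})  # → {'n': 0, 'g': -28, 'c': -26}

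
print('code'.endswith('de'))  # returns True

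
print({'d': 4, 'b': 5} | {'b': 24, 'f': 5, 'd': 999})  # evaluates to {'d': 999, 'b': 24, 'f': 5}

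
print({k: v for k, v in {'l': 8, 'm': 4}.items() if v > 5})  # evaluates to {'l': 8}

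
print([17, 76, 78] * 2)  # [17, 76, 78, 17, 76, 78]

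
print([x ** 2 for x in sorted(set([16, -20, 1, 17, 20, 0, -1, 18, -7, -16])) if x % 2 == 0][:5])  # [400, 256, 0, 256, 324]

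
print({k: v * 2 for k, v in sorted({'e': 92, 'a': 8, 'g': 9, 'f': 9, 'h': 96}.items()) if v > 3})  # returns {'a': 16, 'e': 184, 'f': 18, 'g': 18, 'h': 192}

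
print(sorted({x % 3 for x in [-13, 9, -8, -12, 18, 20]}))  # [0, 1, 2]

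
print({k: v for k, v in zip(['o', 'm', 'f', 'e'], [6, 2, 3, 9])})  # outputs {'o': 6, 'm': 2, 'f': 3, 'e': 9}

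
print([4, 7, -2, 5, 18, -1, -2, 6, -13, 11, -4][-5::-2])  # [-2, 18, -2, 4]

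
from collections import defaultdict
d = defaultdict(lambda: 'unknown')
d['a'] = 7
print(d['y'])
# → unknown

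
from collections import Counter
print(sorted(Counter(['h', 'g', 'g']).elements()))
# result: ['g', 'g', 'h']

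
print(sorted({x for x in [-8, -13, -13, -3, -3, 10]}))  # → [-13, -8, -3, 10]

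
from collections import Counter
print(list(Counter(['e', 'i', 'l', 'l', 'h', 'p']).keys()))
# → ['e', 'i', 'l', 'h', 'p']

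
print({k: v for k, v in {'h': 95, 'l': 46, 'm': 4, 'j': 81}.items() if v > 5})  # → {'h': 95, 'l': 46, 'j': 81}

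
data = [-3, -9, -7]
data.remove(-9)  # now [-3, -7]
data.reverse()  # [-7, -3]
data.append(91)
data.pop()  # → 91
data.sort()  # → [-7, -3]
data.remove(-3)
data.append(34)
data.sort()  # [-7, 34]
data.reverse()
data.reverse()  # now [-7, 34]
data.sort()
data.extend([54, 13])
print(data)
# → [-7, 34, 54, 13]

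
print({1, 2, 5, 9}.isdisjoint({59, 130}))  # True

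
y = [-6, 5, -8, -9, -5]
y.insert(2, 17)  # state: [-6, 5, 17, -8, -9, -5]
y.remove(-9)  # [-6, 5, 17, -8, -5]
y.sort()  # [-8, -6, -5, 5, 17]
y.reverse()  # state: [17, 5, -5, -6, -8]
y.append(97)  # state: [17, 5, -5, -6, -8, 97]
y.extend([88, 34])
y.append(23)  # [17, 5, -5, -6, -8, 97, 88, 34, 23]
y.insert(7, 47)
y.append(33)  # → [17, 5, -5, -6, -8, 97, 88, 47, 34, 23, 33]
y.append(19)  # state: [17, 5, -5, -6, -8, 97, 88, 47, 34, 23, 33, 19]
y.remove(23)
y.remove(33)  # [17, 5, -5, -6, -8, 97, 88, 47, 34, 19]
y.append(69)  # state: [17, 5, -5, -6, -8, 97, 88, 47, 34, 19, 69]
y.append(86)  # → [17, 5, -5, -6, -8, 97, 88, 47, 34, 19, 69, 86]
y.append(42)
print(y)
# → [17, 5, -5, -6, -8, 97, 88, 47, 34, 19, 69, 86, 42]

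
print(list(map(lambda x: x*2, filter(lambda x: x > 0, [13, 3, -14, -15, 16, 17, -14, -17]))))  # [26, 6, 32, 34]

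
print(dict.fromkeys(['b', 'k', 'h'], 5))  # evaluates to {'b': 5, 'k': 5, 'h': 5}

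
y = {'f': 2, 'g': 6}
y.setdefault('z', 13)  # 13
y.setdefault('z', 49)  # 13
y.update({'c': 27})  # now {'f': 2, 'g': 6, 'z': 13, 'c': 27}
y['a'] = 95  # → {'f': 2, 'g': 6, 'z': 13, 'c': 27, 'a': 95}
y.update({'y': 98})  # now {'f': 2, 'g': 6, 'z': 13, 'c': 27, 'a': 95, 'y': 98}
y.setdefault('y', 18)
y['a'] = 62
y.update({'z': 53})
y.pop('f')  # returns 2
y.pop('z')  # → 53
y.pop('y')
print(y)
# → {'g': 6, 'c': 27, 'a': 62}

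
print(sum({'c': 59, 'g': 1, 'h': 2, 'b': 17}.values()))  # 79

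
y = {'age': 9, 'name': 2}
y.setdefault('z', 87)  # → 87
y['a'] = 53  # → {'age': 9, 'name': 2, 'z': 87, 'a': 53}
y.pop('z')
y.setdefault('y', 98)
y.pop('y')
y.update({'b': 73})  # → {'age': 9, 'name': 2, 'a': 53, 'b': 73}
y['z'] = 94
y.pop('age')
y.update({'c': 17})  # {'name': 2, 'a': 53, 'b': 73, 'z': 94, 'c': 17}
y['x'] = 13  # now {'name': 2, 'a': 53, 'b': 73, 'z': 94, 'c': 17, 'x': 13}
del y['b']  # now {'name': 2, 'a': 53, 'z': 94, 'c': 17, 'x': 13}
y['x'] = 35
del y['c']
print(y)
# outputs {'name': 2, 'a': 53, 'z': 94, 'x': 35}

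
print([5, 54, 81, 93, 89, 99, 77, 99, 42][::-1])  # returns [42, 99, 77, 99, 89, 93, 81, 54, 5]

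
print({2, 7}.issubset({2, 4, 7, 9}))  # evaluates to True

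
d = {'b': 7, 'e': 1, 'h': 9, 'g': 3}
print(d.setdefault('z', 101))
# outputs 101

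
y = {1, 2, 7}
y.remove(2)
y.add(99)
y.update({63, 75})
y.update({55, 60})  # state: {1, 7, 55, 60, 63, 75, 99}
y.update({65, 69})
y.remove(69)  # {1, 7, 55, 60, 63, 65, 75, 99}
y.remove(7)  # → {1, 55, 60, 63, 65, 75, 99}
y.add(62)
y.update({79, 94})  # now {1, 55, 60, 62, 63, 65, 75, 79, 94, 99}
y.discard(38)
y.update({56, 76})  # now {1, 55, 56, 60, 62, 63, 65, 75, 76, 79, 94, 99}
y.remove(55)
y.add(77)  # {1, 56, 60, 62, 63, 65, 75, 76, 77, 79, 94, 99}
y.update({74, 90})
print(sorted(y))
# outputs [1, 56, 60, 62, 63, 65, 74, 75, 76, 77, 79, 90, 94, 99]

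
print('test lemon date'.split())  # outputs ['test', 'lemon', 'date']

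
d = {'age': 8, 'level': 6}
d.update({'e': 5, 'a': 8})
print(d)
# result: {'age': 8, 'level': 6, 'e': 5, 'a': 8}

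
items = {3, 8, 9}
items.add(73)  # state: {3, 8, 9, 73}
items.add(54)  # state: {3, 8, 9, 54, 73}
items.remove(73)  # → {3, 8, 9, 54}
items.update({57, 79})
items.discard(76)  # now {3, 8, 9, 54, 57, 79}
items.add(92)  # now {3, 8, 9, 54, 57, 79, 92}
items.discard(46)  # {3, 8, 9, 54, 57, 79, 92}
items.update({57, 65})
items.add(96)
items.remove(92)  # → {3, 8, 9, 54, 57, 65, 79, 96}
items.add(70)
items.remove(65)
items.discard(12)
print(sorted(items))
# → [3, 8, 9, 54, 57, 70, 79, 96]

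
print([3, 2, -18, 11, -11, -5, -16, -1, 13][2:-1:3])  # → [-18, -5]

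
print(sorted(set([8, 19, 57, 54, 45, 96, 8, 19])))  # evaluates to [8, 19, 45, 54, 57, 96]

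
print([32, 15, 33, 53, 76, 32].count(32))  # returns 2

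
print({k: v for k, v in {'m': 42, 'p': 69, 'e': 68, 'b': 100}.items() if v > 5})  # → {'m': 42, 'p': 69, 'e': 68, 'b': 100}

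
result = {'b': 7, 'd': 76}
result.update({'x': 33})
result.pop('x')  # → 33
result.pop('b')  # 7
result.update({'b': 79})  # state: {'d': 76, 'b': 79}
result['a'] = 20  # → {'d': 76, 'b': 79, 'a': 20}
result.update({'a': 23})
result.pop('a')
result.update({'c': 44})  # {'d': 76, 'b': 79, 'c': 44}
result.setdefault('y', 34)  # 34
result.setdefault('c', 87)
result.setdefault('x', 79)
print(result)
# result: {'d': 76, 'b': 79, 'c': 44, 'y': 34, 'x': 79}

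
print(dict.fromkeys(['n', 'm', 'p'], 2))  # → {'n': 2, 'm': 2, 'p': 2}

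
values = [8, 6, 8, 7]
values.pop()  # 7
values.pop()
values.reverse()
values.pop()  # 8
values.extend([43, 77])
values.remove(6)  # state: [43, 77]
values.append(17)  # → [43, 77, 17]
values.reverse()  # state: [17, 77, 43]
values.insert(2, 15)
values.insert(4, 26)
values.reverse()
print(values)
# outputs [26, 43, 15, 77, 17]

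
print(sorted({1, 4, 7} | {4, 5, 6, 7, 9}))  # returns [1, 4, 5, 6, 7, 9]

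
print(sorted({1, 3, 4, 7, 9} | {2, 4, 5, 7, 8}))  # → [1, 2, 3, 4, 5, 7, 8, 9]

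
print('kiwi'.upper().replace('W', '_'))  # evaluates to KI_I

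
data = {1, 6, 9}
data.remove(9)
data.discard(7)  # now {1, 6}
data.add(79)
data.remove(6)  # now {1, 79}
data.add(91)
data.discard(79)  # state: {1, 91}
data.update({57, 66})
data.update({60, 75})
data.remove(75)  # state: {1, 57, 60, 66, 91}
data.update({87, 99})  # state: {1, 57, 60, 66, 87, 91, 99}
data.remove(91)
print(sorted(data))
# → [1, 57, 60, 66, 87, 99]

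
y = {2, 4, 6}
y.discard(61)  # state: {2, 4, 6}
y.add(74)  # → {2, 4, 6, 74}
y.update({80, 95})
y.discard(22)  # {2, 4, 6, 74, 80, 95}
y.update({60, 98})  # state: {2, 4, 6, 60, 74, 80, 95, 98}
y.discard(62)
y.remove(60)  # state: {2, 4, 6, 74, 80, 95, 98}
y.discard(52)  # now {2, 4, 6, 74, 80, 95, 98}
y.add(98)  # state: {2, 4, 6, 74, 80, 95, 98}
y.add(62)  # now {2, 4, 6, 62, 74, 80, 95, 98}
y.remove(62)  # {2, 4, 6, 74, 80, 95, 98}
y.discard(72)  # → {2, 4, 6, 74, 80, 95, 98}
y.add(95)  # {2, 4, 6, 74, 80, 95, 98}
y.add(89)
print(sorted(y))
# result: [2, 4, 6, 74, 80, 89, 95, 98]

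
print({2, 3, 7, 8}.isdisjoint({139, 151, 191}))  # True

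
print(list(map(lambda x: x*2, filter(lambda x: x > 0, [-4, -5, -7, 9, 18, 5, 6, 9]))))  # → [18, 36, 10, 12, 18]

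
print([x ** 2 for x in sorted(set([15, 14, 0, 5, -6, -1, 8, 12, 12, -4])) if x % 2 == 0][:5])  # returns [36, 16, 0, 64, 144]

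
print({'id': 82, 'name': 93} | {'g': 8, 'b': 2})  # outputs {'id': 82, 'name': 93, 'g': 8, 'b': 2}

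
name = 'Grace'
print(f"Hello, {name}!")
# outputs Hello, Grace!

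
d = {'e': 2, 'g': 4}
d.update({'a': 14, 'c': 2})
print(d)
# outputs {'e': 2, 'g': 4, 'a': 14, 'c': 2}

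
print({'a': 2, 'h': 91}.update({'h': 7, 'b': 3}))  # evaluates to None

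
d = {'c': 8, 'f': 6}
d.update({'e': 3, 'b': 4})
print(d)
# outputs {'c': 8, 'f': 6, 'e': 3, 'b': 4}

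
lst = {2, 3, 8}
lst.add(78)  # {2, 3, 8, 78}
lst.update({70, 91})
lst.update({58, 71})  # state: {2, 3, 8, 58, 70, 71, 78, 91}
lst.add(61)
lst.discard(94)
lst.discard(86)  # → {2, 3, 8, 58, 61, 70, 71, 78, 91}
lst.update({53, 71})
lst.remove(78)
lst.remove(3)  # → {2, 8, 53, 58, 61, 70, 71, 91}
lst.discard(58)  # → {2, 8, 53, 61, 70, 71, 91}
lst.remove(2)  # {8, 53, 61, 70, 71, 91}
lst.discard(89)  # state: {8, 53, 61, 70, 71, 91}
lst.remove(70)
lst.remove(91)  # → {8, 53, 61, 71}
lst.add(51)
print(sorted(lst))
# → [8, 51, 53, 61, 71]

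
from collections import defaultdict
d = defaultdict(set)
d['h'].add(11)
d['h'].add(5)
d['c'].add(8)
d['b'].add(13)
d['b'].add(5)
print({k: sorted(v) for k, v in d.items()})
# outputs {'h': [5, 11], 'c': [8], 'b': [5, 13]}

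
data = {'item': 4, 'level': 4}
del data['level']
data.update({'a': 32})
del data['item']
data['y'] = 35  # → {'a': 32, 'y': 35}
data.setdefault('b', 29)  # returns 29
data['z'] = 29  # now {'a': 32, 'y': 35, 'b': 29, 'z': 29}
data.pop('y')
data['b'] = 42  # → {'a': 32, 'b': 42, 'z': 29}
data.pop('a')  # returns 32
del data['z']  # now {'b': 42}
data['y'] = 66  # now {'b': 42, 'y': 66}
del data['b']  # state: {'y': 66}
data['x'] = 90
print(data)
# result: {'y': 66, 'x': 90}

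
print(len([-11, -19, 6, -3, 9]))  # 5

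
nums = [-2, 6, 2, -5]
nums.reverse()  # [-5, 2, 6, -2]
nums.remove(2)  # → [-5, 6, -2]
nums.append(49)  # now [-5, 6, -2, 49]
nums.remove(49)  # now [-5, 6, -2]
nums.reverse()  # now [-2, 6, -5]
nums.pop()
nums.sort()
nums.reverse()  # [6, -2]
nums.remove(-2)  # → [6]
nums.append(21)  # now [6, 21]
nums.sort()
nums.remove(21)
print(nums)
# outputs [6]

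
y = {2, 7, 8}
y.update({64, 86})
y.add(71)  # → {2, 7, 8, 64, 71, 86}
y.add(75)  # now {2, 7, 8, 64, 71, 75, 86}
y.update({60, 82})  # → {2, 7, 8, 60, 64, 71, 75, 82, 86}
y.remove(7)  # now {2, 8, 60, 64, 71, 75, 82, 86}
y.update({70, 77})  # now {2, 8, 60, 64, 70, 71, 75, 77, 82, 86}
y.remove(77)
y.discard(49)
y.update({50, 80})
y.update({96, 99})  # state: {2, 8, 50, 60, 64, 70, 71, 75, 80, 82, 86, 96, 99}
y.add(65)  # {2, 8, 50, 60, 64, 65, 70, 71, 75, 80, 82, 86, 96, 99}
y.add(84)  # {2, 8, 50, 60, 64, 65, 70, 71, 75, 80, 82, 84, 86, 96, 99}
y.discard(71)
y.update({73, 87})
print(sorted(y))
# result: [2, 8, 50, 60, 64, 65, 70, 73, 75, 80, 82, 84, 86, 87, 96, 99]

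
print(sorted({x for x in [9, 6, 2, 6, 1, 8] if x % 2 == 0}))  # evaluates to [2, 6, 8]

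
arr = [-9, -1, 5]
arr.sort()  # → [-9, -1, 5]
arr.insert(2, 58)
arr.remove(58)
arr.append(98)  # [-9, -1, 5, 98]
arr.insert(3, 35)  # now [-9, -1, 5, 35, 98]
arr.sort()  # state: [-9, -1, 5, 35, 98]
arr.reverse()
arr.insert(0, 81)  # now [81, 98, 35, 5, -1, -9]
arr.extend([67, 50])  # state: [81, 98, 35, 5, -1, -9, 67, 50]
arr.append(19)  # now [81, 98, 35, 5, -1, -9, 67, 50, 19]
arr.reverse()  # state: [19, 50, 67, -9, -1, 5, 35, 98, 81]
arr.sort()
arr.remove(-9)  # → [-1, 5, 19, 35, 50, 67, 81, 98]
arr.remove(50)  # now [-1, 5, 19, 35, 67, 81, 98]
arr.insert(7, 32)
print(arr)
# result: [-1, 5, 19, 35, 67, 81, 98, 32]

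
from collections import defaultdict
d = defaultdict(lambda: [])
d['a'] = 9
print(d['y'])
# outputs []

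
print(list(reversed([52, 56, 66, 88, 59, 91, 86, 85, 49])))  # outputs [49, 85, 86, 91, 59, 88, 66, 56, 52]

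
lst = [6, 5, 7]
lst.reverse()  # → [7, 5, 6]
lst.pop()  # 6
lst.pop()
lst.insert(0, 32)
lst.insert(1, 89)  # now [32, 89, 7]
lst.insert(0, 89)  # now [89, 32, 89, 7]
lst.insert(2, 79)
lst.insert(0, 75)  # [75, 89, 32, 79, 89, 7]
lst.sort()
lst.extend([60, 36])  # [7, 32, 75, 79, 89, 89, 60, 36]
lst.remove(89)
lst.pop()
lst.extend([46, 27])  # [7, 32, 75, 79, 89, 60, 46, 27]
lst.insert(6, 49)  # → [7, 32, 75, 79, 89, 60, 49, 46, 27]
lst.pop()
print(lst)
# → [7, 32, 75, 79, 89, 60, 49, 46]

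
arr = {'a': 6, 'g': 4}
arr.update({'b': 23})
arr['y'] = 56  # {'a': 6, 'g': 4, 'b': 23, 'y': 56}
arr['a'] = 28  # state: {'a': 28, 'g': 4, 'b': 23, 'y': 56}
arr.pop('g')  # 4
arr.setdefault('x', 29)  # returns 29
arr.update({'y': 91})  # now {'a': 28, 'b': 23, 'y': 91, 'x': 29}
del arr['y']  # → {'a': 28, 'b': 23, 'x': 29}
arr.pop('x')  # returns 29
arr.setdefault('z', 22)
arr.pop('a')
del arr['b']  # {'z': 22}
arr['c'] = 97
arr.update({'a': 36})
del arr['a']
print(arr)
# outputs {'z': 22, 'c': 97}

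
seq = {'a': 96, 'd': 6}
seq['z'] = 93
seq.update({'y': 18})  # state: {'a': 96, 'd': 6, 'z': 93, 'y': 18}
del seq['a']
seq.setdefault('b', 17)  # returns 17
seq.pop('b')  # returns 17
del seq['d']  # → {'z': 93, 'y': 18}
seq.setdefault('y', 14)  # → 18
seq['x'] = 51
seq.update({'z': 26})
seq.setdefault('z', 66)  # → 26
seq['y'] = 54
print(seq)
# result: {'z': 26, 'y': 54, 'x': 51}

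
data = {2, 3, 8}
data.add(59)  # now {2, 3, 8, 59}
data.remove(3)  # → {2, 8, 59}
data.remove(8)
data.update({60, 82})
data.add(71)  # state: {2, 59, 60, 71, 82}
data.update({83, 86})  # {2, 59, 60, 71, 82, 83, 86}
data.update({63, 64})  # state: {2, 59, 60, 63, 64, 71, 82, 83, 86}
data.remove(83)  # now {2, 59, 60, 63, 64, 71, 82, 86}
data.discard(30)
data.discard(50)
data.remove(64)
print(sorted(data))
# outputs [2, 59, 60, 63, 71, 82, 86]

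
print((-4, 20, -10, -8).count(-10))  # 1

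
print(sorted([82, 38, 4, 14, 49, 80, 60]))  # [4, 14, 38, 49, 60, 80, 82]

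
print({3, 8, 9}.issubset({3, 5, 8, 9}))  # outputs True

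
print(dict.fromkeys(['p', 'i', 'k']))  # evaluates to {'p': None, 'i': None, 'k': None}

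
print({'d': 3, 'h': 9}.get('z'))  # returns None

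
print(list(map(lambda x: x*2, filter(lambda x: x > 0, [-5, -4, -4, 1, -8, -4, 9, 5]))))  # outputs [2, 18, 10]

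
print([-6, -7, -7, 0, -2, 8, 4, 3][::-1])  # [3, 4, 8, -2, 0, -7, -7, -6]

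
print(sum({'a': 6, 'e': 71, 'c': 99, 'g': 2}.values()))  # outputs 178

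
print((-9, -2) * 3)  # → (-9, -2, -9, -2, -9, -2)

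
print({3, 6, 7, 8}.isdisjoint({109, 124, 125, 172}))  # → True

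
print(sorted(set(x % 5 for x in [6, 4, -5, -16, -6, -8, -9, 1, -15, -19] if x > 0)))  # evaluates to [1, 4]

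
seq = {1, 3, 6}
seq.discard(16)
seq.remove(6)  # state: {1, 3}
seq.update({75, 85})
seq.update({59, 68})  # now {1, 3, 59, 68, 75, 85}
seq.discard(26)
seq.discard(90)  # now {1, 3, 59, 68, 75, 85}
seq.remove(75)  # {1, 3, 59, 68, 85}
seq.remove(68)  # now {1, 3, 59, 85}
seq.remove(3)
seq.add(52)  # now {1, 52, 59, 85}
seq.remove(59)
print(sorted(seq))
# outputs [1, 52, 85]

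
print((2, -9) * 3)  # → (2, -9, 2, -9, 2, -9)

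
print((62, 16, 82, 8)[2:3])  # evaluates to (82,)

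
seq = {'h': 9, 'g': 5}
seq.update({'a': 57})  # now {'h': 9, 'g': 5, 'a': 57}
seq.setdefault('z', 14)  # 14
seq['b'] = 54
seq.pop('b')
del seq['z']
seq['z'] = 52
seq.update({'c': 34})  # {'h': 9, 'g': 5, 'a': 57, 'z': 52, 'c': 34}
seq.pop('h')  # 9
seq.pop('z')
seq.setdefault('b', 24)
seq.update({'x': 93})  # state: {'g': 5, 'a': 57, 'c': 34, 'b': 24, 'x': 93}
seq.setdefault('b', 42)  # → 24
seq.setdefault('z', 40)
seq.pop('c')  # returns 34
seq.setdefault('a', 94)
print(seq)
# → {'g': 5, 'a': 57, 'b': 24, 'x': 93, 'z': 40}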